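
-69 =-69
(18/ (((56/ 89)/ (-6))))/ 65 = -2403/ 910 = -2.64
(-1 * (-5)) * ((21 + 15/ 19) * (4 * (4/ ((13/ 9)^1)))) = 298080/ 247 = 1206.80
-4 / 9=-0.44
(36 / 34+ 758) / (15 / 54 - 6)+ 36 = -169236 / 1751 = -96.65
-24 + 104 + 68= 148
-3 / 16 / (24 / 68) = -17 / 32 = -0.53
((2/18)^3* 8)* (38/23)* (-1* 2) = -608/16767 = -0.04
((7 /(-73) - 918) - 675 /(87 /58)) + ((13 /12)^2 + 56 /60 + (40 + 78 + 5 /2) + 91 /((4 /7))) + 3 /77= -4395981683 /4047120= -1086.20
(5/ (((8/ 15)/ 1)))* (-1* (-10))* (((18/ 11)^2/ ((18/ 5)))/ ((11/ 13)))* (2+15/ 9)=73125/ 242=302.17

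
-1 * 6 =-6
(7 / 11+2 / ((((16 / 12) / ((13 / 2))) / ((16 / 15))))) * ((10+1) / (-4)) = -607 / 20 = -30.35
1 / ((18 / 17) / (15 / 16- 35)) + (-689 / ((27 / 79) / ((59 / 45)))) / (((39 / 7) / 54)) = -110809759 / 4320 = -25650.41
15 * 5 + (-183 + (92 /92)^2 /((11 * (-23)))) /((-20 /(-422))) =-957955 /253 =-3786.38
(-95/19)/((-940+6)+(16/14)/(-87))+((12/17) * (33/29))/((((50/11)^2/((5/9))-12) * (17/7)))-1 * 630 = -190707446251434/302719113509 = -629.98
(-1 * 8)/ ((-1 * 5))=8/ 5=1.60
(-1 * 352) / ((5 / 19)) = -6688 / 5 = -1337.60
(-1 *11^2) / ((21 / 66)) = -2662 / 7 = -380.29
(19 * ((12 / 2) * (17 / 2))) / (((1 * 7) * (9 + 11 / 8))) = 7752 / 581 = 13.34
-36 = -36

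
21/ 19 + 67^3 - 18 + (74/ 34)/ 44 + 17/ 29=123952167783/ 412148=300746.74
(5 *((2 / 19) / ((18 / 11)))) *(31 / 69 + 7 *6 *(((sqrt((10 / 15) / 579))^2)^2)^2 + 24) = 93850056072243625 / 11934437803449471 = 7.86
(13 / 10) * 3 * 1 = 39 / 10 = 3.90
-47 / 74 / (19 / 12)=-282 / 703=-0.40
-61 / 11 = -5.55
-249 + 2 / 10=-248.80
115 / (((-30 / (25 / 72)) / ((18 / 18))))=-575 / 432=-1.33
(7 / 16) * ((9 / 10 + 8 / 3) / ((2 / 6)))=749 / 160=4.68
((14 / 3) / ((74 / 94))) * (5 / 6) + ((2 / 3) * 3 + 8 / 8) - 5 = 979 / 333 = 2.94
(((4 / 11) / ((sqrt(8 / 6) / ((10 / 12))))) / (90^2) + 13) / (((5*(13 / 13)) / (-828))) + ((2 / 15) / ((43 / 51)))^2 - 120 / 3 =-101361024 / 46225 - 23*sqrt(3) / 7425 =-2192.78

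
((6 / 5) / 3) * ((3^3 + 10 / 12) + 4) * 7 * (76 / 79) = 101612 / 1185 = 85.75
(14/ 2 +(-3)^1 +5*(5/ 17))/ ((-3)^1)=-31/ 17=-1.82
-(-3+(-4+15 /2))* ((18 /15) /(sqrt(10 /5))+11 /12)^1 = -11 /24 - 3* sqrt(2) /10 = -0.88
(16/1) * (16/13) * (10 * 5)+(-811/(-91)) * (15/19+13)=1107.51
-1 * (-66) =66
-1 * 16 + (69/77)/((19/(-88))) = -2680/133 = -20.15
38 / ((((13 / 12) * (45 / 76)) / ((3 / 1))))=11552 / 65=177.72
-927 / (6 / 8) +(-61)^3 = -228217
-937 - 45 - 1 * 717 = -1699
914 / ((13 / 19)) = 17366 / 13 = 1335.85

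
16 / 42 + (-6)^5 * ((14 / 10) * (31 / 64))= -5272.72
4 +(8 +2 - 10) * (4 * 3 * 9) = 4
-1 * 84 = -84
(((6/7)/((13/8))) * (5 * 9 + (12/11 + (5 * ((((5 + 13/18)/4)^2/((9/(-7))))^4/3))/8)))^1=25.02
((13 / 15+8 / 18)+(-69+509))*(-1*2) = -39718 / 45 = -882.62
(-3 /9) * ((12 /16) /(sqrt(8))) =-sqrt(2) /16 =-0.09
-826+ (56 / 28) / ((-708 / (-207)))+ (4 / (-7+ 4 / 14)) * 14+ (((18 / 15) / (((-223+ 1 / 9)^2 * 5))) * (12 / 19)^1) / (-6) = -37450889315867 / 44918301850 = -833.76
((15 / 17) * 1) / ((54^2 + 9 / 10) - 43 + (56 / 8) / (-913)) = 136950 / 446056829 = 0.00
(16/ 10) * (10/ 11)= 16/ 11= 1.45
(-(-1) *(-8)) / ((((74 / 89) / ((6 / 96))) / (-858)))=38181 / 74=515.96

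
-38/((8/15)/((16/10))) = -114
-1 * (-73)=73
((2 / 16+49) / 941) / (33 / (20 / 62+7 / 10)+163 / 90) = 5606145 / 3660004444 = 0.00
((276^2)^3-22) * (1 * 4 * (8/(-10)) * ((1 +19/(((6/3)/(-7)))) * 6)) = 2779502221120693152/5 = 555900444224138630.40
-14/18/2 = -7/18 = -0.39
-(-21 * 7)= 147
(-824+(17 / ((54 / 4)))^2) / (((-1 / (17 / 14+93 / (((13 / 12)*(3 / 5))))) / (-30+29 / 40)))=-921841642487 / 265356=-3473980.77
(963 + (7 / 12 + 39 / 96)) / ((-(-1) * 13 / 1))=92543 / 1248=74.15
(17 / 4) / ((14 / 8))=17 / 7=2.43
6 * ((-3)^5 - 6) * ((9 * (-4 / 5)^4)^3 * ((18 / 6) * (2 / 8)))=-13704376614912 / 244140625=-56133.13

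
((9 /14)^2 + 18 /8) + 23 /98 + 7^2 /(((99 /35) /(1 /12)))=252731 /58212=4.34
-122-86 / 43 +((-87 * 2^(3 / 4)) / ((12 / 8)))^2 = -124 +6728 * sqrt(2) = 9390.83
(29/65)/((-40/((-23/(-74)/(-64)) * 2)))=667/6156800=0.00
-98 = -98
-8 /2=-4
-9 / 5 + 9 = 36 / 5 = 7.20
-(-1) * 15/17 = 15/17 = 0.88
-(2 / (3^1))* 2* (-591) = 788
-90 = -90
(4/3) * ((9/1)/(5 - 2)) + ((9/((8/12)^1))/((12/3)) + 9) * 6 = 313/4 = 78.25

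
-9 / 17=-0.53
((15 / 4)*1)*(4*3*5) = 225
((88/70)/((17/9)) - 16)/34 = -4562/10115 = -0.45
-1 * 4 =-4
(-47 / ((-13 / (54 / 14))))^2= 1610361 / 8281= 194.46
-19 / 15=-1.27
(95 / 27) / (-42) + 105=118975 / 1134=104.92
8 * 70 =560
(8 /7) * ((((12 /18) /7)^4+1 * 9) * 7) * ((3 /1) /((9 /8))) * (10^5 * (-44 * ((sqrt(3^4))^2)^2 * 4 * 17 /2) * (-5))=2262397927680000000 /2401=942273189371095.38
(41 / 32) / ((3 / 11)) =451 / 96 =4.70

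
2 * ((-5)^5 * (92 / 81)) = -575000 / 81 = -7098.77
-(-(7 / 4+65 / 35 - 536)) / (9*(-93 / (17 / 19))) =84473 / 148428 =0.57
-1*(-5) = 5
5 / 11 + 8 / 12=37 / 33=1.12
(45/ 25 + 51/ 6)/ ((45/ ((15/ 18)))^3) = 103/ 1574640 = 0.00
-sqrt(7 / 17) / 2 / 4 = -sqrt(119) / 136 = -0.08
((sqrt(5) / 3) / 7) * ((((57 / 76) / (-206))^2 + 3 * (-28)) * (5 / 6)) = -95056625 * sqrt(5) / 28516992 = -7.45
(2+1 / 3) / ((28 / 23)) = 23 / 12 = 1.92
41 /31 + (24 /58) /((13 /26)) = 1933 /899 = 2.15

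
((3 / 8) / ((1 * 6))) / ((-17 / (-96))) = 0.35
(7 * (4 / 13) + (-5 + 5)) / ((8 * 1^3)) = 7 / 26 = 0.27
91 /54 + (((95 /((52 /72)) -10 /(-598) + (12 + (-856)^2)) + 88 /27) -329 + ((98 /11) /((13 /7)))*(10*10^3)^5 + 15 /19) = 539607600000000824007151121 /1124838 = 479720279720280452836.01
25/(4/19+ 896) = 475/17028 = 0.03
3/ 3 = 1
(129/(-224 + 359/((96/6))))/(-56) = 2/175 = 0.01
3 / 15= 1 / 5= 0.20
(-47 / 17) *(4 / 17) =-188 / 289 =-0.65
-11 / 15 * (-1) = 0.73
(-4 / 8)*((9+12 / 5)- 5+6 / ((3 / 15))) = -91 / 5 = -18.20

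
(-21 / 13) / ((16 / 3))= -63 / 208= -0.30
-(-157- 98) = 255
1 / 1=1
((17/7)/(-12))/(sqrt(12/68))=-17 * sqrt(51)/252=-0.48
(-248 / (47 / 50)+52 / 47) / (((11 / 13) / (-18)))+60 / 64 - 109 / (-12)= 138941413 / 24816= 5598.86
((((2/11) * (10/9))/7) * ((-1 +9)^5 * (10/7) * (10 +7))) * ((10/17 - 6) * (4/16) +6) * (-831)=-88690432.16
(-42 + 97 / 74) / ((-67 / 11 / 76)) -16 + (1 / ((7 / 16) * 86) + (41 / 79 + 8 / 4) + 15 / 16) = 467045629075 / 943170256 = 495.19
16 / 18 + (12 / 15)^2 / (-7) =1256 / 1575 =0.80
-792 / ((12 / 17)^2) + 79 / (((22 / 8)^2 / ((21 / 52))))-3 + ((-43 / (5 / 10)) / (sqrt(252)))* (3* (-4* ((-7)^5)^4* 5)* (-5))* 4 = -196060997188418059600* sqrt(7)-4996733 / 3146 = -518728640359888092373.79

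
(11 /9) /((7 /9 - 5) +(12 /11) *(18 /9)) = -121 /202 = -0.60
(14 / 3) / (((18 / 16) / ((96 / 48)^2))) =448 / 27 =16.59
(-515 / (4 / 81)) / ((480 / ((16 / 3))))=-115.88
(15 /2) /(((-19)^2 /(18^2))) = 2430 /361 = 6.73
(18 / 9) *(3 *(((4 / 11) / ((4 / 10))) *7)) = 420 / 11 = 38.18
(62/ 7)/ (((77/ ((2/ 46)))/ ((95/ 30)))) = 589/ 37191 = 0.02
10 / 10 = 1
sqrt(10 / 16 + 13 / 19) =sqrt(7562) / 76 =1.14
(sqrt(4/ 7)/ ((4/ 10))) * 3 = 5.67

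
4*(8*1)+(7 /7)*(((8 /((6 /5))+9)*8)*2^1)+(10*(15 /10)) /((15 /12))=884 /3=294.67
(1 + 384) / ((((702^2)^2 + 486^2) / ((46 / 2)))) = 8855 / 242856018612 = 0.00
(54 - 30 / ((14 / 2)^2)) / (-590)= -1308 / 14455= -0.09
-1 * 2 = -2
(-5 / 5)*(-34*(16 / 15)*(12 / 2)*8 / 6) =290.13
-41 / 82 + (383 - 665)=-565 / 2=-282.50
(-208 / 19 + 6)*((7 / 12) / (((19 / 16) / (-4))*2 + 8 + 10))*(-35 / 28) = 6580 / 31749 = 0.21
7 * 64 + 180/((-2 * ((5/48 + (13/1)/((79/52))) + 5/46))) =334811872/764869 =437.74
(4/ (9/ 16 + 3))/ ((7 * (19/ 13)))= 0.11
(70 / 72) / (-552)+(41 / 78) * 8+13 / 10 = 7108589 / 1291680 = 5.50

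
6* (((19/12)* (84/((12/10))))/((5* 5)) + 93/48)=1529/40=38.22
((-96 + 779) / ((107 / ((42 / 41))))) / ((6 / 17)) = 81277 / 4387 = 18.53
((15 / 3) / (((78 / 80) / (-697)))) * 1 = -139400 / 39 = -3574.36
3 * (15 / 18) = 5 / 2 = 2.50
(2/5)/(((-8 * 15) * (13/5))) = -1/780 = -0.00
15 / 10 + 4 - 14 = -17 / 2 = -8.50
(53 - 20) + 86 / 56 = 967 / 28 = 34.54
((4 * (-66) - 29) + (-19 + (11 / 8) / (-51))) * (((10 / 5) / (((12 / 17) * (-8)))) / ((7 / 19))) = 299.95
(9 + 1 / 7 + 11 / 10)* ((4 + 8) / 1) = 4302 / 35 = 122.91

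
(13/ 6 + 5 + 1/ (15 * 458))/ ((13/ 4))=32824/ 14885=2.21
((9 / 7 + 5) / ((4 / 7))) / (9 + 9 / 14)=154 / 135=1.14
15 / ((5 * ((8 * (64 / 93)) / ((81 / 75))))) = 7533 / 12800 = 0.59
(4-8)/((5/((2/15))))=-0.11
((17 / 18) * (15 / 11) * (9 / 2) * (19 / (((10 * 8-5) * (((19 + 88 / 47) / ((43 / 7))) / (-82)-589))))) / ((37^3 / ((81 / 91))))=-2167892343 / 49495448328576250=-0.00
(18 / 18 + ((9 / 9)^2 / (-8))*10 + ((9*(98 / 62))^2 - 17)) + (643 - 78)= 2883475 / 3844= 750.12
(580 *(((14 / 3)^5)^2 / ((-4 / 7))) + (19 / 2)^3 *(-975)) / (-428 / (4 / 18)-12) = 2349142690068845 / 915495696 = 2565978.96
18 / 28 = 9 / 14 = 0.64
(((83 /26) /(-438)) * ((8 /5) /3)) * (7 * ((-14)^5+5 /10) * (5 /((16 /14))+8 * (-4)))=-3541388473 /8760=-404268.09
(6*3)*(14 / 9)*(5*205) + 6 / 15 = 143502 / 5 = 28700.40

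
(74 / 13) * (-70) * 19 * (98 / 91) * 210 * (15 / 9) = -482258000 / 169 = -2853597.63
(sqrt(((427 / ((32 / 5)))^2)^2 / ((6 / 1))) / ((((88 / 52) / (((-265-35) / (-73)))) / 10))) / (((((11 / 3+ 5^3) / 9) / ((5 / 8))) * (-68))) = -999960609375 * sqrt(6) / 86331981824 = -28.37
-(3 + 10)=-13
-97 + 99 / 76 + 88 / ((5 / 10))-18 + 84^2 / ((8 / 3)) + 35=208491 / 76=2743.30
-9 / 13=-0.69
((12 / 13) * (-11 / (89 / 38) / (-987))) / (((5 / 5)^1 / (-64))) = -107008 / 380653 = -0.28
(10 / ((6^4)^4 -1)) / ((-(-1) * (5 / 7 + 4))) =2 / 2659903627029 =0.00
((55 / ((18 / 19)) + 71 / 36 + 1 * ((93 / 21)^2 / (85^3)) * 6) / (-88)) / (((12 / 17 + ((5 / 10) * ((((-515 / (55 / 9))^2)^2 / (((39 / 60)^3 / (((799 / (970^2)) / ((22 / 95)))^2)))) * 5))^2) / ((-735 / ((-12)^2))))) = 701879462863807334021216265765481600853429639 / 7683868542263767653048528752127973703508665585443200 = 0.00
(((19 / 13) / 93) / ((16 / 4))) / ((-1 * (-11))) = 0.00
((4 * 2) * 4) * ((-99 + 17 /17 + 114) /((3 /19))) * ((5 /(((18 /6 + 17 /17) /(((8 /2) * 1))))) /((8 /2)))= 12160 /3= 4053.33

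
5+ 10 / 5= 7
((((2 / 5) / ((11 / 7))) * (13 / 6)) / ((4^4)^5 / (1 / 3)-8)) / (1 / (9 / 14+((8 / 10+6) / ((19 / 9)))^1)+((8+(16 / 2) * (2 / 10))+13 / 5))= 155883 / 11615523410285831080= 0.00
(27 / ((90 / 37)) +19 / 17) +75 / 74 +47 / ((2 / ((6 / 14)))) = 1026013 / 44030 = 23.30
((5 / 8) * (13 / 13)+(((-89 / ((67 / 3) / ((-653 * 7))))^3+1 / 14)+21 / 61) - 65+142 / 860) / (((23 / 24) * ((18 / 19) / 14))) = 8455827527220181424205667 / 90723655135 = 93204220163281.69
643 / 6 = 107.17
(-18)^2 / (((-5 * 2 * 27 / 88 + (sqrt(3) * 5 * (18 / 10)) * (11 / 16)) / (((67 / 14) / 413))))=4245120 / 38857931 + 8560992 * sqrt(3) / 38857931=0.49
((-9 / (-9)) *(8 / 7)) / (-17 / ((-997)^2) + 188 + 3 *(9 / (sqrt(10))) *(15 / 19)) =71527717810688080 / 11751182392436827221 - 1351657724366808 *sqrt(10) / 19585303987394712035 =0.01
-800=-800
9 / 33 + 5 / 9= 82 / 99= 0.83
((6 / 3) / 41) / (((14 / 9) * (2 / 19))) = 171 / 574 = 0.30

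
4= 4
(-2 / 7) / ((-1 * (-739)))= -2 / 5173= -0.00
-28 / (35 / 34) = -136 / 5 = -27.20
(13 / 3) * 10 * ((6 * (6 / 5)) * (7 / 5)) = 2184 / 5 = 436.80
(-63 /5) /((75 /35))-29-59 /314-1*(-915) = 6907467 /7850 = 879.93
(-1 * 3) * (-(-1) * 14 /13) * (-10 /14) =2.31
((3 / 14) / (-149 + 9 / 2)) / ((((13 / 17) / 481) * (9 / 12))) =-148 / 119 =-1.24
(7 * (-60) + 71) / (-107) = 349 / 107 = 3.26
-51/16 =-3.19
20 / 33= 0.61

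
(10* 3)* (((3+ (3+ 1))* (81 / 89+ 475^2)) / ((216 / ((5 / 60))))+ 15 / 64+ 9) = 1426952015 / 76896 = 18556.91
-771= -771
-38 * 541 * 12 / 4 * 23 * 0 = 0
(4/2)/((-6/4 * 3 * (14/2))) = -0.06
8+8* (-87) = -688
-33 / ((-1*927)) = 0.04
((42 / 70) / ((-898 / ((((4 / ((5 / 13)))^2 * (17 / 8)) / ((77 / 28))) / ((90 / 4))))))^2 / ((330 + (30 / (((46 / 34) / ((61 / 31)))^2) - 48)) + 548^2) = 0.00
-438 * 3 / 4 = -657 / 2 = -328.50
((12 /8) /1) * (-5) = -15 /2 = -7.50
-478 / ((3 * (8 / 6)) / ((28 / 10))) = -1673 / 5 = -334.60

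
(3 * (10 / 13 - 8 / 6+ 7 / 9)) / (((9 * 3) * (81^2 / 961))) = 24025 / 6908733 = 0.00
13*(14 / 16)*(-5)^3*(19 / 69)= -391.53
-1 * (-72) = 72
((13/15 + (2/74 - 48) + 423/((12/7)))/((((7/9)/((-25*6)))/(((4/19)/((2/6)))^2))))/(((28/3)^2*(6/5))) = -2692494675/18325804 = -146.92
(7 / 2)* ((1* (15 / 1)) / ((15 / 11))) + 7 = 91 / 2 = 45.50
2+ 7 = 9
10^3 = 1000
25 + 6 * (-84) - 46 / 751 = -359775 / 751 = -479.06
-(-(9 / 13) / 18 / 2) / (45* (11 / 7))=7 / 25740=0.00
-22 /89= -0.25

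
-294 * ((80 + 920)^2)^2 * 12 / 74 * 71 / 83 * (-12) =1502928000000000000 / 3071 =489393682839465.97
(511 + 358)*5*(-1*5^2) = -108625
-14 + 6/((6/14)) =0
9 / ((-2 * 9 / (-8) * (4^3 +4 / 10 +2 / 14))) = 140 / 2259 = 0.06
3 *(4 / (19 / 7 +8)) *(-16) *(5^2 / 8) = -56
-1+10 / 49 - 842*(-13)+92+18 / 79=42725899 / 3871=11037.43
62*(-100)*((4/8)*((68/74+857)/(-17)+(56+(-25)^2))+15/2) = -1258727100/629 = -2001155.96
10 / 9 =1.11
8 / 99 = 0.08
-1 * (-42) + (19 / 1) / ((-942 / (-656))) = 26014 / 471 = 55.23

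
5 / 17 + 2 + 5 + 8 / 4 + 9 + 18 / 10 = 1708 / 85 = 20.09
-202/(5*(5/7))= -1414/25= -56.56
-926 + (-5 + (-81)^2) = 5630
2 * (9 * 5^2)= 450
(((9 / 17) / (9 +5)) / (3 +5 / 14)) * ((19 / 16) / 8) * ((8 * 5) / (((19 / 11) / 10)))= 2475 / 6392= 0.39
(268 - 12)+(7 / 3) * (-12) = 228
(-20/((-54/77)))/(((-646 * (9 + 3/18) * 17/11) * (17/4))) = -616/840123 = -0.00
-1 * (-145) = 145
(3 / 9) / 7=0.05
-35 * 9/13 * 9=-2835/13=-218.08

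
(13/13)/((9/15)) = 5/3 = 1.67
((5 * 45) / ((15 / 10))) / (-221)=-150 / 221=-0.68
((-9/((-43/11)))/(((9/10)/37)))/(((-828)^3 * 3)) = -2035/36614299104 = -0.00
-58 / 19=-3.05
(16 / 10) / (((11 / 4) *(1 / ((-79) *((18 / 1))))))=-45504 / 55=-827.35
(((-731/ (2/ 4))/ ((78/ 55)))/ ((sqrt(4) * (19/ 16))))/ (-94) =160820/ 34827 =4.62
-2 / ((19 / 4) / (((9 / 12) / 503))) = -6 / 9557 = -0.00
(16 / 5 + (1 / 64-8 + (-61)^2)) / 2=1189189 / 640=1858.11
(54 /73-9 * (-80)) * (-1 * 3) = -2162.22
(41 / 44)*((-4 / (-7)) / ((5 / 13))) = 533 / 385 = 1.38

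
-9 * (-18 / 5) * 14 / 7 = 324 / 5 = 64.80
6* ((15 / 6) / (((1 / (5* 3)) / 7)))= 1575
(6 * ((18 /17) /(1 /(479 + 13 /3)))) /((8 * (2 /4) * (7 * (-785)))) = -2610 /18683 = -0.14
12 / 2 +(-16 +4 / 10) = -48 / 5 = -9.60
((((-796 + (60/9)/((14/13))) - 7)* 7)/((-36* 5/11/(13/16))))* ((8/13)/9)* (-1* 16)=-368126/1215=-302.98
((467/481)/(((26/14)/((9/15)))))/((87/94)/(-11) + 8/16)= 5070219/6721975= 0.75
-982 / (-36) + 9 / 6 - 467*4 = -16553 / 9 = -1839.22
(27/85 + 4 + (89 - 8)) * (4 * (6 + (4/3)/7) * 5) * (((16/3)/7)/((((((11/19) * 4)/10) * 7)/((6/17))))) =116979200/66759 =1752.26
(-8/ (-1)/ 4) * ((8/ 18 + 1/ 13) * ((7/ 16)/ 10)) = 427/ 9360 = 0.05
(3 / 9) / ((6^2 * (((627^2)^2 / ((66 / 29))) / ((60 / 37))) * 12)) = 5 / 271362421010934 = 0.00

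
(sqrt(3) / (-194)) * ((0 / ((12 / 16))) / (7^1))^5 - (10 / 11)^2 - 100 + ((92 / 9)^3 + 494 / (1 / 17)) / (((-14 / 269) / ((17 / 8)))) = -1909726535995 / 4939704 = -386607.48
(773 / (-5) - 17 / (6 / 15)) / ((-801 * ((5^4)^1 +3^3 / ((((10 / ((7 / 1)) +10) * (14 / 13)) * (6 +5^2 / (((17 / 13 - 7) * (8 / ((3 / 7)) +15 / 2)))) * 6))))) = 79141344 / 201035563039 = 0.00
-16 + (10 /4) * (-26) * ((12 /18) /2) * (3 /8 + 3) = -89.12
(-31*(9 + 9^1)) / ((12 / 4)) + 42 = -144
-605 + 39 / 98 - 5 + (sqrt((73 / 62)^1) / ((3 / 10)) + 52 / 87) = -5192371 / 8526 + 5 * sqrt(4526) / 93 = -605.39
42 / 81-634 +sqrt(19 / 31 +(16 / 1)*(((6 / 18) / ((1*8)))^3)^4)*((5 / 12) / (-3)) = -17104 / 27-5*sqrt(1344405289989833665) / 53317730304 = -633.59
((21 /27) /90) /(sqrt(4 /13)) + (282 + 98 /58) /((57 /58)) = 7 * sqrt(13) /1620 + 866 /3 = 288.68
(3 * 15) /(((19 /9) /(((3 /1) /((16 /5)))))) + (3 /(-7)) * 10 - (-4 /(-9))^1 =15.25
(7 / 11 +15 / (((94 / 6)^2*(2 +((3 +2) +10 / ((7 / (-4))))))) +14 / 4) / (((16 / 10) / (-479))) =-486972955 / 388784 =-1252.55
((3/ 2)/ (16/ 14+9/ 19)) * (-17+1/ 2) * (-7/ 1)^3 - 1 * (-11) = 4525741/ 860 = 5262.49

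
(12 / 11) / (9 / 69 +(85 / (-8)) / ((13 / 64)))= -0.02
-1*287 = -287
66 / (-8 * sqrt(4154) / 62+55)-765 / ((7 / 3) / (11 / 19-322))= 264 * sqrt(4154) / 91631+1284275203005 / 12186923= 105381.60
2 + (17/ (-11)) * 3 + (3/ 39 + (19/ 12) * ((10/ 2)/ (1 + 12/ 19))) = 2.29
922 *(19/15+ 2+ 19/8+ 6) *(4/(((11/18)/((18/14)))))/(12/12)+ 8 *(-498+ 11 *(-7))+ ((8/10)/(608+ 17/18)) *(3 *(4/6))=32888898026/383635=85729.66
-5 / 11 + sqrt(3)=1.28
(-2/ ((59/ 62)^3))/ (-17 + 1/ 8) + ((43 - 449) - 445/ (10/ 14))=-28526410537/ 27726165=-1028.86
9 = 9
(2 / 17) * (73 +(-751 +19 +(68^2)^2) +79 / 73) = 3121584840 / 1241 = 2515378.60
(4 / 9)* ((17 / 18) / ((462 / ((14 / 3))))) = 34 / 8019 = 0.00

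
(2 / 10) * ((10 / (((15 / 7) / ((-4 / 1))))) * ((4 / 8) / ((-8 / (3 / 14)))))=1 / 20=0.05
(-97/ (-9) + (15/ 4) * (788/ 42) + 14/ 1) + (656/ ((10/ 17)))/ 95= 6396401/ 59850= 106.87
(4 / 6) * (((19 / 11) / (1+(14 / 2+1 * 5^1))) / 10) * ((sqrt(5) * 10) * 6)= 76 * sqrt(5) / 143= 1.19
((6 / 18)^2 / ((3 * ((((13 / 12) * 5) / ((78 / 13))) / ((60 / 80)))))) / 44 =1 / 1430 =0.00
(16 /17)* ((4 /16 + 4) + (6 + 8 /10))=52 /5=10.40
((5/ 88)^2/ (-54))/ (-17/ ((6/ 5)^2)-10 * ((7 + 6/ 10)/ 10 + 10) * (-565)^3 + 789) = -25/ 8115527174482464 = -0.00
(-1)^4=1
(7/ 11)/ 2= 7/ 22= 0.32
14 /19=0.74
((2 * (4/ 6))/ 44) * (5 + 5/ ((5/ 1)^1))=2/ 11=0.18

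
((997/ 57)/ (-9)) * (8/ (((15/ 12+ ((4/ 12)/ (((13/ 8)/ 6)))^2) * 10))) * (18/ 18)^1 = -2695888/ 4793985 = -0.56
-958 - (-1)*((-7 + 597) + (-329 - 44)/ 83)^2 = 2355068747/ 6889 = 341859.30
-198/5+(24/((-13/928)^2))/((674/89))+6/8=18350637759/1139060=16110.33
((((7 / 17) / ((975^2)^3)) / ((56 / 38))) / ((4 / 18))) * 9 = 19 / 1442386283203125000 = 0.00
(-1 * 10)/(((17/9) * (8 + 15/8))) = -0.54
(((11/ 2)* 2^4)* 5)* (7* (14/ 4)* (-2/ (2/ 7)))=-75460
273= 273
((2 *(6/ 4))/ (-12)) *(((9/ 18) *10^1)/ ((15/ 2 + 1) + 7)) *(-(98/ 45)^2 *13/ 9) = 62426/ 112995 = 0.55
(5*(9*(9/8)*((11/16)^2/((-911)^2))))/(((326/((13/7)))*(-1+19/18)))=5733585/1939332835328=0.00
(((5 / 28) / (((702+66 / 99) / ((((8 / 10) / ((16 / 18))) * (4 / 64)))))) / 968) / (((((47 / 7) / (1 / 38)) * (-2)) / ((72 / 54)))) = -9 / 233242341376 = -0.00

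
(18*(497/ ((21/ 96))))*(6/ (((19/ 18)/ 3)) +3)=15581376/ 19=820072.42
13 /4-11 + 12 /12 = -27 /4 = -6.75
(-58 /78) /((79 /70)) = -2030 /3081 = -0.66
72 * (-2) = -144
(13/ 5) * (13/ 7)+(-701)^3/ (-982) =12056689493/ 34370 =350791.08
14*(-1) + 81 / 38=-11.87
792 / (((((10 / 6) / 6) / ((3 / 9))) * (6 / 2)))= 1584 / 5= 316.80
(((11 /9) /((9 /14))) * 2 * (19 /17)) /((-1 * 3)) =-1.42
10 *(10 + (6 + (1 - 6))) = 110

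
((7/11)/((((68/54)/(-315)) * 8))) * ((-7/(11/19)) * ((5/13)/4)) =39590775/1711424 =23.13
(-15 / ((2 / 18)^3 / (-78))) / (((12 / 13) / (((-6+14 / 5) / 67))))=-2956824 / 67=-44131.70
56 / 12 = 14 / 3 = 4.67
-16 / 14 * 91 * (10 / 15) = -208 / 3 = -69.33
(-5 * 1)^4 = 625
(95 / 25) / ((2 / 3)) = 5.70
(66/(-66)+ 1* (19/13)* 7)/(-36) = -10/39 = -0.26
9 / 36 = 1 / 4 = 0.25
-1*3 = -3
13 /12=1.08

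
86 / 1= 86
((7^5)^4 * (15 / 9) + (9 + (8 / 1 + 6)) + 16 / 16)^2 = 159170144022725757093967612761245929 / 9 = 17685571558080639677107510000000000.00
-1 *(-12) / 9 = 4 / 3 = 1.33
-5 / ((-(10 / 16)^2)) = 12.80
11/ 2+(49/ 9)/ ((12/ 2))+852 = 23177/ 27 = 858.41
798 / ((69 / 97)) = 25802 / 23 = 1121.83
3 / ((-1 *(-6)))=1 / 2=0.50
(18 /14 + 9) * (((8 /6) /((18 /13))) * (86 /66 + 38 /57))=13520 /693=19.51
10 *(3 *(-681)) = -20430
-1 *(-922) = 922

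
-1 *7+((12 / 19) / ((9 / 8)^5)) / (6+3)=-23429479 / 3365793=-6.96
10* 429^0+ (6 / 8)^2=169 / 16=10.56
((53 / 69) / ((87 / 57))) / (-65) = -1007 / 130065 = -0.01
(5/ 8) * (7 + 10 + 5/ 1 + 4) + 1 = 69/ 4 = 17.25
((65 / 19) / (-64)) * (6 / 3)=-65 / 608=-0.11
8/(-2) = -4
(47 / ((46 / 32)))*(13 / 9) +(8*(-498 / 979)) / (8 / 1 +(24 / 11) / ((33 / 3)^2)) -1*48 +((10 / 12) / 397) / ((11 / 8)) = -2983994627 / 2333143989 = -1.28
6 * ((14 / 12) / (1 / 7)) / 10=49 / 10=4.90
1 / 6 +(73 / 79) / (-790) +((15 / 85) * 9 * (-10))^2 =6829010977 / 27054735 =252.41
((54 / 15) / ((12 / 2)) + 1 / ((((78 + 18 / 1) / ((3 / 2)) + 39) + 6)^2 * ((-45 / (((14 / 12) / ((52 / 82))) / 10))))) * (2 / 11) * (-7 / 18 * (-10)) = 318453821 / 750641580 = 0.42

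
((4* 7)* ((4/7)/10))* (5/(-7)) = -8/7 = -1.14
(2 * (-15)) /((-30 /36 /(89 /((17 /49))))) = 156996 /17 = 9235.06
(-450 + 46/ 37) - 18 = -17270/ 37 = -466.76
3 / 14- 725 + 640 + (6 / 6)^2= -1173 / 14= -83.79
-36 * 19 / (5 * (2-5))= 228 / 5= 45.60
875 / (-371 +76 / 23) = -20125 / 8457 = -2.38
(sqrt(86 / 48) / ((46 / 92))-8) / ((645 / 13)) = -104 / 645+13*sqrt(258) / 3870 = -0.11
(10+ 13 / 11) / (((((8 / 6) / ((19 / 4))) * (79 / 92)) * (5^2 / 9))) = 1451277 / 86900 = 16.70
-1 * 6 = -6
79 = 79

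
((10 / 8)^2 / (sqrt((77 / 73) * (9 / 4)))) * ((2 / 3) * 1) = 25 * sqrt(5621) / 2772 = 0.68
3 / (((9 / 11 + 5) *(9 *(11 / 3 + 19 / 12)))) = 0.01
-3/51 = -1/17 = -0.06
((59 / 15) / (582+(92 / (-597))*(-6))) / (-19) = -11741 / 33060570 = -0.00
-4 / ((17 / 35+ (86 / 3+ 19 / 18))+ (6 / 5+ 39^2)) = -2520 / 978017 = -0.00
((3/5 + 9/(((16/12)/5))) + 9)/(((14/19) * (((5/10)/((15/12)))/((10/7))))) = 82365/392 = 210.11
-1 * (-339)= 339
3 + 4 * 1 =7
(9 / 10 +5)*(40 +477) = 30503 / 10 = 3050.30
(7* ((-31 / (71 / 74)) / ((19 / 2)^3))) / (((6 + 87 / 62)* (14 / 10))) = -5689120 / 223527951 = -0.03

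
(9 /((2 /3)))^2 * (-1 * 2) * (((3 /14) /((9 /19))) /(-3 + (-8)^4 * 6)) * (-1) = 1539 /229348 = 0.01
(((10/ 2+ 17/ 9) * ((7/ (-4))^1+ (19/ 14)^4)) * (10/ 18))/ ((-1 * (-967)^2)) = -3259805/ 484952116824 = -0.00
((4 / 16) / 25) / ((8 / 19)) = 19 / 800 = 0.02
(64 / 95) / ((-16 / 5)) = -4 / 19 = -0.21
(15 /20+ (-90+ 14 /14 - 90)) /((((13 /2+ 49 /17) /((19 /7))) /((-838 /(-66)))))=-96495281 /147378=-654.75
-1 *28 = -28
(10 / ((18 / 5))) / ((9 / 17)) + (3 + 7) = 1235 / 81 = 15.25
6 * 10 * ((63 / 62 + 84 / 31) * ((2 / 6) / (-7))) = -330 / 31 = -10.65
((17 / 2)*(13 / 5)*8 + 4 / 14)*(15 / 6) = 3099 / 7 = 442.71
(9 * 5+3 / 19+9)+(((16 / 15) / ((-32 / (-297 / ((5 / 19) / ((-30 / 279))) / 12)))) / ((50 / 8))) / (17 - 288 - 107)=54.16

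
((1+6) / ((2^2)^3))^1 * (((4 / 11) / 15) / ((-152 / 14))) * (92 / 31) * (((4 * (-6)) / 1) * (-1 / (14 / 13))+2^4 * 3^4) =-0.96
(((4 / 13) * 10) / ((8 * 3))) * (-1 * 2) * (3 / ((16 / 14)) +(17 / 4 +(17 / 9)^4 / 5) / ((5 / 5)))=-2472443 / 1023516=-2.42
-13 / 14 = -0.93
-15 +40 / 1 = 25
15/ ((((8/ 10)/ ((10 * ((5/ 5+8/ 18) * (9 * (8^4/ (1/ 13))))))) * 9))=43264000/ 3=14421333.33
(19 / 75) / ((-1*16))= -19 / 1200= -0.02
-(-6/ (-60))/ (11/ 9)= -9/ 110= -0.08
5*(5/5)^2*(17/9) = 9.44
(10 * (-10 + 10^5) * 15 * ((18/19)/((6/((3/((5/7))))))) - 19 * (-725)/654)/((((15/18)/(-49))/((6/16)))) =-3633660693075/16568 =-219318004.17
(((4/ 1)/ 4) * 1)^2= 1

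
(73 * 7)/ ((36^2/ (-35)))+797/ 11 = 836177/ 14256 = 58.65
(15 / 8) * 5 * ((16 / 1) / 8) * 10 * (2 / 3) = 125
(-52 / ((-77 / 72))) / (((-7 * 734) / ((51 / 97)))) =-95472 / 19187861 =-0.00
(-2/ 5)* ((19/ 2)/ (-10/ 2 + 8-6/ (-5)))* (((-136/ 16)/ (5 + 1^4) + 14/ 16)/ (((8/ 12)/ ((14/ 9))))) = 247/ 216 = 1.14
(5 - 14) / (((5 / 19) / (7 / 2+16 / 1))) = -6669 / 10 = -666.90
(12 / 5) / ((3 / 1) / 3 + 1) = 6 / 5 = 1.20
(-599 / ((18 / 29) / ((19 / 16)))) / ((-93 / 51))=5610833 / 8928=628.45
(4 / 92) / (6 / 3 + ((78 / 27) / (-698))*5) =3141 / 142991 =0.02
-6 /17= -0.35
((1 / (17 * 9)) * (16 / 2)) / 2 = 4 / 153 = 0.03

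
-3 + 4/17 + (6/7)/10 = -1594/595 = -2.68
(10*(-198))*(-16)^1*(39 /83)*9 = 11119680 /83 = 133972.05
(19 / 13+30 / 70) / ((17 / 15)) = 2580 / 1547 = 1.67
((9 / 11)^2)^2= 6561 / 14641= 0.45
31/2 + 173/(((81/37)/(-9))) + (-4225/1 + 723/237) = -6992929/1422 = -4917.67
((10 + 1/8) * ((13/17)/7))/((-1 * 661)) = -1053/629272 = -0.00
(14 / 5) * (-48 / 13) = -672 / 65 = -10.34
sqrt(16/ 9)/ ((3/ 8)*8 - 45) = -2/ 63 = -0.03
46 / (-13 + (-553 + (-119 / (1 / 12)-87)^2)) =46 / 2294659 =0.00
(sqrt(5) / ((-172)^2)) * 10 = 5 * sqrt(5) / 14792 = 0.00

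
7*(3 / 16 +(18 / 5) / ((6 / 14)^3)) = 77147 / 240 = 321.45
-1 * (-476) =476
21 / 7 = 3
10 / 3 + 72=226 / 3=75.33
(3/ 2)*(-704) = -1056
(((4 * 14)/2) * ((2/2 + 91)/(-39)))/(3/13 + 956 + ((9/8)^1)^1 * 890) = -10304/305367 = -0.03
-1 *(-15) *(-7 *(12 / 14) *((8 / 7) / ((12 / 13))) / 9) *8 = -2080 / 21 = -99.05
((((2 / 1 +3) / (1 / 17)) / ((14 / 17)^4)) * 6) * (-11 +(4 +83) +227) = 335966.79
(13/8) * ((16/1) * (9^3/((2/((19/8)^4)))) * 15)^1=18525781755/4096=4522895.94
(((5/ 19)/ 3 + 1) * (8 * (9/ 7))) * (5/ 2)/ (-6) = -620/ 133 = -4.66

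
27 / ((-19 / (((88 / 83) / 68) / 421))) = -594 / 11286589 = -0.00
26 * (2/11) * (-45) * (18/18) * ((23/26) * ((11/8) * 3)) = -3105/4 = -776.25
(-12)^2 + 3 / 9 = 433 / 3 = 144.33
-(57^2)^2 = -10556001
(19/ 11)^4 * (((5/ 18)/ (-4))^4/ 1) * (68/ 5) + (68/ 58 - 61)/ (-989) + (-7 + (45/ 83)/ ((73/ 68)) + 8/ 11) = -97509024609407831209/ 17093696038140496896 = -5.70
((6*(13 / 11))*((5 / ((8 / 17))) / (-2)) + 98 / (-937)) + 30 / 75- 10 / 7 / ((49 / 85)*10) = -5320324969 / 141412040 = -37.62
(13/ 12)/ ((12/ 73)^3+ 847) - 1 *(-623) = 2463340530673/ 3953989524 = 623.00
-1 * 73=-73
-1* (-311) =311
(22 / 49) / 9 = 22 / 441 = 0.05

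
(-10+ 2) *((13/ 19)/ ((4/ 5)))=-130/ 19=-6.84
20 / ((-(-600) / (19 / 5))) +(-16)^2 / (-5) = -7661 / 150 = -51.07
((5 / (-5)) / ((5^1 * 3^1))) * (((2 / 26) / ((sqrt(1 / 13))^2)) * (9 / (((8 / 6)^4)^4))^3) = -19383245667680019896796723 / 396140812571321687967719751680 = -0.00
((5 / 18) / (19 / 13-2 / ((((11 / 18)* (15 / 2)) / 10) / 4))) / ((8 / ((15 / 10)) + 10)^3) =-2145 / 445214864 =-0.00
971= 971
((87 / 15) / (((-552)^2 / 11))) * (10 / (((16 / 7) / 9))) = 2233 / 270848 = 0.01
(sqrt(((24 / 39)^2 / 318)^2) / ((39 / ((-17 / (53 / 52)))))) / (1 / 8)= -17408 / 4272489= -0.00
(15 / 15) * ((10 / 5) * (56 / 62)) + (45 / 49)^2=197231 / 74431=2.65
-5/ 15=-1/ 3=-0.33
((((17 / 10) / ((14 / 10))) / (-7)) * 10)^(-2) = 2401 / 7225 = 0.33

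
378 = 378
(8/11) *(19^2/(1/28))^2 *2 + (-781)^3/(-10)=21587641191/110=196251283.55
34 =34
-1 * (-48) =48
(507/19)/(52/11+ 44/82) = 228657/45106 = 5.07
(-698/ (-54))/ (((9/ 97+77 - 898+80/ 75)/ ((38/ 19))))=-0.03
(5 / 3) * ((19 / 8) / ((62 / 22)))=1045 / 744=1.40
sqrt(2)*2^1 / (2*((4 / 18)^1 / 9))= 81*sqrt(2) / 2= 57.28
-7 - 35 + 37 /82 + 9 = -2669 /82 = -32.55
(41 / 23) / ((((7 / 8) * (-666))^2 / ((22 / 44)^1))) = 328 / 124971903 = 0.00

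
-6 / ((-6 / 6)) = 6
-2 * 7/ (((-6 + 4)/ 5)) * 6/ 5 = 42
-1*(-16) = 16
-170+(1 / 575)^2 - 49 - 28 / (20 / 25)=-83978749 / 330625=-254.00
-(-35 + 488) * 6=-2718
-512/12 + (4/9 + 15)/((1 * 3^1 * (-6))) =-7051/162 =-43.52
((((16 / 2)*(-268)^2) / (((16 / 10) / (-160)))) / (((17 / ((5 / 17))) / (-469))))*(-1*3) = -404225472000 / 289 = -1398704055.36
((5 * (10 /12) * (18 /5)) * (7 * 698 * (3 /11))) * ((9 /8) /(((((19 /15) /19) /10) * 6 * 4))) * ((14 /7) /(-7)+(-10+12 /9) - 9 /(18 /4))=-135455625 /88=-1539268.47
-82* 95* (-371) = 2890090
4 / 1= 4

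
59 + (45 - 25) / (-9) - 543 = -4376 / 9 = -486.22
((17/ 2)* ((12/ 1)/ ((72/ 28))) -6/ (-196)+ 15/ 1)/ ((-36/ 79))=-1270399/ 10584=-120.03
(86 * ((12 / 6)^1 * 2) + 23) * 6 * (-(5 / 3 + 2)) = -8074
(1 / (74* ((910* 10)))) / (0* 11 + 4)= 1 / 2693600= 0.00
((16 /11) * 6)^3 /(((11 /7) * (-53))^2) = 43352064 /452392259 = 0.10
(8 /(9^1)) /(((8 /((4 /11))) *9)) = 4 /891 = 0.00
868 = 868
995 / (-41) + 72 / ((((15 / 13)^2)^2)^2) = -15782120387 / 11675390625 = -1.35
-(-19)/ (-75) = -19/ 75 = -0.25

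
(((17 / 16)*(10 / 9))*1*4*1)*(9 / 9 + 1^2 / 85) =43 / 9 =4.78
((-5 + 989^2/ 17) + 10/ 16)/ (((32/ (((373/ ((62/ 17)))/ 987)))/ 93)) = 2918491129/ 168448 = 17325.77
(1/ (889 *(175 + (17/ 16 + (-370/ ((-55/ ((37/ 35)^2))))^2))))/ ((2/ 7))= 1452605000/ 85814538276727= 0.00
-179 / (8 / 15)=-335.62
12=12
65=65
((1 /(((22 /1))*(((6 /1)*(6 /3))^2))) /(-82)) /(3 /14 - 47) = 7 /85076640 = 0.00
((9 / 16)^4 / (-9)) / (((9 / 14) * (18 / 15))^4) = -1500625 / 47775744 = -0.03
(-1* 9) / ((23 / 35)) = -315 / 23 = -13.70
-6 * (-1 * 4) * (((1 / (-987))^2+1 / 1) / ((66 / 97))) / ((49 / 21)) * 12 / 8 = 188988980 / 8334557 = 22.68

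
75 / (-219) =-25 / 73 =-0.34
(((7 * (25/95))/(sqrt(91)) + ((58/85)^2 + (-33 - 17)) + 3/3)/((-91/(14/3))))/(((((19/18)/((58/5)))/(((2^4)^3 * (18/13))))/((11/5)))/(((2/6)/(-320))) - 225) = -1030909676544/93196938014375 + 2939904 * sqrt(91)/637221970645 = -0.01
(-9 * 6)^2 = 2916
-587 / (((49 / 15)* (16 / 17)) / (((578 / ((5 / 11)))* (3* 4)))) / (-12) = 95169723 / 392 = 242779.91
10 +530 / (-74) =105 / 37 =2.84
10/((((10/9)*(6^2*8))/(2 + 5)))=7/32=0.22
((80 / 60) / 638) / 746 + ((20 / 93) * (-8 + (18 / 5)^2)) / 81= 1904197 / 144569205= 0.01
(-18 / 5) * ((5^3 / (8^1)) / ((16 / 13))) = -2925 / 64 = -45.70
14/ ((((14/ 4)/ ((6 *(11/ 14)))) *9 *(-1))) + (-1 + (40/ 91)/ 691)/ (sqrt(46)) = -44/ 21 - 62841 *sqrt(46)/ 2892526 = -2.24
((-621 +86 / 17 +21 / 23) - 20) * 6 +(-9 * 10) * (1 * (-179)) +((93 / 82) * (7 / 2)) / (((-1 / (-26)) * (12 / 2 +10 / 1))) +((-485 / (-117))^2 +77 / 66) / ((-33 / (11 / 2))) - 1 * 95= 257191158616699 / 21067042464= 12208.22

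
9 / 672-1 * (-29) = 6499 / 224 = 29.01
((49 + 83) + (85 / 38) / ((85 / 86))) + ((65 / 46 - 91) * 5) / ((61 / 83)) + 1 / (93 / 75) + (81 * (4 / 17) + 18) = -12288180063 / 28096478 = -437.36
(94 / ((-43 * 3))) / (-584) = 47 / 37668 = 0.00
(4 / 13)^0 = 1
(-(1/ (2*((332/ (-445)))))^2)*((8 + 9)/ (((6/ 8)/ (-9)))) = 10099275/ 110224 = 91.63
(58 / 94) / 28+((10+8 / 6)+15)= 104051 / 3948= 26.36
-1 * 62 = -62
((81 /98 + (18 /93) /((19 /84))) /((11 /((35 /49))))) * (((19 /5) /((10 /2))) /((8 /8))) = 97101 /1169630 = 0.08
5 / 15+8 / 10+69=70.13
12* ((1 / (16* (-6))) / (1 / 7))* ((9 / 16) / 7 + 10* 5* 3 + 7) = -137.45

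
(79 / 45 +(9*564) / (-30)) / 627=-137 / 513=-0.27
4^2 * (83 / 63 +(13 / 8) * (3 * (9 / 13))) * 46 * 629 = 2172346.35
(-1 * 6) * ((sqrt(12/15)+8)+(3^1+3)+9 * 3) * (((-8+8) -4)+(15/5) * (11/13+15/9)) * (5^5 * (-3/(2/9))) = 4657500 * sqrt(5)/13+477393750/13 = 37523710.51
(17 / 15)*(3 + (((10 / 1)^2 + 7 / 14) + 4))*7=5117 / 6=852.83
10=10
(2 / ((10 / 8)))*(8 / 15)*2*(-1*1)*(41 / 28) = -1312 / 525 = -2.50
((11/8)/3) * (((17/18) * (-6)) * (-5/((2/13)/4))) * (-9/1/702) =-935/216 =-4.33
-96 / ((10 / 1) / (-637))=30576 / 5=6115.20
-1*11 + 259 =248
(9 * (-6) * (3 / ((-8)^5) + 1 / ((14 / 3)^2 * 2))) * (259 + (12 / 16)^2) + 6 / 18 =-12338496725 / 38535168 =-320.19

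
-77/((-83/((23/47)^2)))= 40733/183347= 0.22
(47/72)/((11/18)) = 47/44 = 1.07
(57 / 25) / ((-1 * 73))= -57 / 1825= -0.03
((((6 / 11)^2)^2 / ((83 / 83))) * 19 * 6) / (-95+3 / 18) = -886464 / 8330729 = -0.11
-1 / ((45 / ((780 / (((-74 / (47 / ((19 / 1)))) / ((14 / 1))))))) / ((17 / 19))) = 290836 / 40071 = 7.26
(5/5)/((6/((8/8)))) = 1/6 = 0.17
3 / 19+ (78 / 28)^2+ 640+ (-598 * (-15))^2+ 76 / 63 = 2696749280455 / 33516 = 80461549.12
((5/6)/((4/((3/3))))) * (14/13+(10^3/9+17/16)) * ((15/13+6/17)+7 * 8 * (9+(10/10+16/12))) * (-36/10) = -89420104915/1654848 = -54035.24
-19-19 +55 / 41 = -1503 / 41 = -36.66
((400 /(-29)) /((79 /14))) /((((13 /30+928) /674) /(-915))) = 14801040000 /9115889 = 1623.65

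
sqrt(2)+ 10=11.41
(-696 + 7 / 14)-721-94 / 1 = -3021 / 2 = -1510.50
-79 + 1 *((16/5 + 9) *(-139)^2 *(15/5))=3535348/5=707069.60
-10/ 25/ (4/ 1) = -1/ 10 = -0.10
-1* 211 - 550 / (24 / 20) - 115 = -2353 / 3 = -784.33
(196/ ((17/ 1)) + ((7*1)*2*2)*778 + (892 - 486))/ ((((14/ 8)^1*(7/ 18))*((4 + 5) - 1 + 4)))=323508/ 119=2718.55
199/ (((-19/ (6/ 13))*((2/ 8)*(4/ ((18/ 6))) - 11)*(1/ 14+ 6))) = 12537/ 167960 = 0.07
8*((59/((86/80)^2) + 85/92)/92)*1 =8841965/1956242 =4.52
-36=-36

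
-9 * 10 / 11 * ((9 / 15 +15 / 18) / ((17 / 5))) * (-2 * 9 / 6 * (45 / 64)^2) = 3918375 / 765952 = 5.12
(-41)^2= 1681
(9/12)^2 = 9/16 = 0.56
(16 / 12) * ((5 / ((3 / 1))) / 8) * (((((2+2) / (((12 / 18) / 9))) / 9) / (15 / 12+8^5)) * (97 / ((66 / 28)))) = 27160 / 12976623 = 0.00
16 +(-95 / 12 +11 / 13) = 1393 / 156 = 8.93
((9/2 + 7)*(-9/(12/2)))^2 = 4761/16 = 297.56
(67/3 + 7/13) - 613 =-23015/39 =-590.13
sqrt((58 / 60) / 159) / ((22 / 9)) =3 * sqrt(15370) / 11660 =0.03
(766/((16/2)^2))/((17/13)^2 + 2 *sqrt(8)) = -18706103/26573792 + 10938863 *sqrt(2)/6643448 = 1.62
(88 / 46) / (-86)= -22 / 989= -0.02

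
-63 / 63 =-1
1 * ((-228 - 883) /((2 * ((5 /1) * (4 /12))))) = -3333 /10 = -333.30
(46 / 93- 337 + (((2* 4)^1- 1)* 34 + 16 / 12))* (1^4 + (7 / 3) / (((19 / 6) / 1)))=-99407 / 589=-168.77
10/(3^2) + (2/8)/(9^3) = 3241/2916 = 1.11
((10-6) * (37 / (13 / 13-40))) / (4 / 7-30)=518 / 4017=0.13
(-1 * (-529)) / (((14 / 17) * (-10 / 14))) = -8993 / 10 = -899.30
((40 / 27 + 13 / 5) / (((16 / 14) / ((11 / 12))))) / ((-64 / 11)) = -466697 / 829440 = -0.56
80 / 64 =5 / 4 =1.25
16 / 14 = 8 / 7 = 1.14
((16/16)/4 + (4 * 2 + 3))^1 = 45/4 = 11.25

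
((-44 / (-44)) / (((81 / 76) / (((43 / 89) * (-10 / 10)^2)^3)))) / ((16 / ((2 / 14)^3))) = 1510633 / 78344614908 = 0.00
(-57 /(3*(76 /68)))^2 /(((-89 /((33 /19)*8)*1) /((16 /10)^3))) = -39063552 /211375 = -184.81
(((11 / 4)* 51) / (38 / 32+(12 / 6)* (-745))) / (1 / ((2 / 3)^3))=-0.03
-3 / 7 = -0.43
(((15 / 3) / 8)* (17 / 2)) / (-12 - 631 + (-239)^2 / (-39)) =-3315 / 1315168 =-0.00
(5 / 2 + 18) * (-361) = -14801 / 2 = -7400.50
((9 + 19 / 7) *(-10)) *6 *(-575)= 2829000 / 7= 404142.86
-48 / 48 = -1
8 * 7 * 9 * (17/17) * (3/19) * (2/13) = 3024/247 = 12.24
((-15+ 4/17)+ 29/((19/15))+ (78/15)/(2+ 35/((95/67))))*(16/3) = 8389504/188955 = 44.40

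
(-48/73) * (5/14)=-120/511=-0.23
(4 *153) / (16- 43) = -68 / 3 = -22.67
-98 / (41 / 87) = -207.95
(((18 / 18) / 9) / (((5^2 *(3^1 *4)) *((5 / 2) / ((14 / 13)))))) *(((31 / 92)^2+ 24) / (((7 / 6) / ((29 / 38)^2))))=171645577 / 89373492000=0.00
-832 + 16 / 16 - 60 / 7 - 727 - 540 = -14746 / 7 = -2106.57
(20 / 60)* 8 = 8 / 3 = 2.67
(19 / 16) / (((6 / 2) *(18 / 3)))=19 / 288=0.07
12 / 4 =3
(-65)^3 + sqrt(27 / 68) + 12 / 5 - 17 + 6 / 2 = -1373183 / 5 + 3* sqrt(51) / 34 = -274635.97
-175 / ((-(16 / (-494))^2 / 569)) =6074971175 / 64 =94921424.61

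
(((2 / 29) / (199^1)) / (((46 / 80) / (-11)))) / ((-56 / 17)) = 1870 / 929131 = 0.00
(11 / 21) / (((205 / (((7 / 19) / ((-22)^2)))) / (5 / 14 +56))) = 263 / 2399320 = 0.00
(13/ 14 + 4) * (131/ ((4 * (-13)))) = -9039/ 728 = -12.42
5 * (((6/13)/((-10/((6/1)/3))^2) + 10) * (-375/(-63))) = 81400/273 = 298.17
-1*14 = -14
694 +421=1115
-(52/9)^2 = -2704/81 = -33.38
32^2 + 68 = 1092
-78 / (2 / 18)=-702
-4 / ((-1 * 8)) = 1 / 2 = 0.50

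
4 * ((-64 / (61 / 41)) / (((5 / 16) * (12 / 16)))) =-671744 / 915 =-734.15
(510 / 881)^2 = 260100 / 776161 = 0.34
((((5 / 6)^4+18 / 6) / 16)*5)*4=22565 / 5184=4.35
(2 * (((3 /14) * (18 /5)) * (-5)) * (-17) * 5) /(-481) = -1.36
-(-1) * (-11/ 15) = -11/ 15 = -0.73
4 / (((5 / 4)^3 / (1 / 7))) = 256 / 875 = 0.29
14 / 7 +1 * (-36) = -34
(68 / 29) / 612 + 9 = 2350 / 261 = 9.00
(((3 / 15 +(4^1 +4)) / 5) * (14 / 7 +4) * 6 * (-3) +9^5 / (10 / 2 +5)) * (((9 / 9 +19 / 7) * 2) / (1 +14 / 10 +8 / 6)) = 11169171 / 980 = 11397.11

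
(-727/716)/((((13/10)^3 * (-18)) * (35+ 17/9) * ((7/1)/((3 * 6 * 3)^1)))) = 0.01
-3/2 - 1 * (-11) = 19/2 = 9.50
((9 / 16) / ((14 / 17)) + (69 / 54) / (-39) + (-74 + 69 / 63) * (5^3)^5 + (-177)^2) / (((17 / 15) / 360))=-4373217711855939425 / 6188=-706725551366506.05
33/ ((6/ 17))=187/ 2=93.50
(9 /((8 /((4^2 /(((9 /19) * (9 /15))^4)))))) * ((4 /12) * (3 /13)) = 162901250 /767637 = 212.21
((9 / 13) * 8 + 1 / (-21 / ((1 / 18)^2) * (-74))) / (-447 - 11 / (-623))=-645280705 / 52077454416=-0.01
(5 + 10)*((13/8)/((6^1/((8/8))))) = 65/16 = 4.06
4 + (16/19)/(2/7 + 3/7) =492/95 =5.18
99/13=7.62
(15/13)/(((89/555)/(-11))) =-91575/1157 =-79.15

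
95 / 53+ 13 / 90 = 9239 / 4770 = 1.94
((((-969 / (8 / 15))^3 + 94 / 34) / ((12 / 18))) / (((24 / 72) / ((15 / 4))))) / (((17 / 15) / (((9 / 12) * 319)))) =-21365507480145.74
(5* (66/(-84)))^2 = 3025/196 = 15.43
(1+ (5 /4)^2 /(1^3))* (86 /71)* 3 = 5289 /568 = 9.31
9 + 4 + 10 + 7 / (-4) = 85 / 4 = 21.25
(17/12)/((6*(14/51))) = 289/336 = 0.86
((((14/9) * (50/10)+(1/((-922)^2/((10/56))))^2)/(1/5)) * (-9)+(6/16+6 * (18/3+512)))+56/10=7829677278319816167/2832759803659520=2763.97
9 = 9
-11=-11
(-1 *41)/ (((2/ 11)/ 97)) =-43747/ 2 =-21873.50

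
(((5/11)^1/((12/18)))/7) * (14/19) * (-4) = -60/209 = -0.29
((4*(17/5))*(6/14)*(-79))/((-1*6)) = 2686/35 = 76.74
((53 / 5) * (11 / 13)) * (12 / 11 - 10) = -5194 / 65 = -79.91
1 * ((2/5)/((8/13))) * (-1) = -13/20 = -0.65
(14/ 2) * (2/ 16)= 7/ 8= 0.88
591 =591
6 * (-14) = -84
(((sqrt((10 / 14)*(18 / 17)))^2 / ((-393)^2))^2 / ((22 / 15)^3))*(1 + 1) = 84375 / 5550820210485011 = 0.00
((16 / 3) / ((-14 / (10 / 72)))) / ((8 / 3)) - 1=-1.02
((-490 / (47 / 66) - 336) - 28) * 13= -642824 / 47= -13677.11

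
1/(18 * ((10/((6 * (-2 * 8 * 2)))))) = -16/15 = -1.07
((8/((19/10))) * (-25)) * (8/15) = -3200/57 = -56.14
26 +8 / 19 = 502 / 19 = 26.42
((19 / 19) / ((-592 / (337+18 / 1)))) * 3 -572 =-339689 / 592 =-573.80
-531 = -531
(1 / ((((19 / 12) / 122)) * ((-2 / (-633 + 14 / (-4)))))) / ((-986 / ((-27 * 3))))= 993141 / 493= 2014.48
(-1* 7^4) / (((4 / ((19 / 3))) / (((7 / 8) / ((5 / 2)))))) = -1330.55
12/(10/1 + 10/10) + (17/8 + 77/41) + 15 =72499/3608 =20.09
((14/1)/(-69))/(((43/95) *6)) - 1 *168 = -1496033/8901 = -168.07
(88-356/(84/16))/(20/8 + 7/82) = 164/21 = 7.81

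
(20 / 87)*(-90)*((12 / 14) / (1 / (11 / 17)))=-39600 / 3451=-11.47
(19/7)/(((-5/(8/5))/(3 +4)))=-152/25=-6.08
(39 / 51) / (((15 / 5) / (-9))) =-39 / 17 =-2.29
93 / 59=1.58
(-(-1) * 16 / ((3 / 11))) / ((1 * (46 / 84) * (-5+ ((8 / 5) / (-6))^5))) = -267300000 / 12478811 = -21.42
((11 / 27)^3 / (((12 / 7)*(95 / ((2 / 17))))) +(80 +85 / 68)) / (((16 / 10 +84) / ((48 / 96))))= 30993362509 / 65305359648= 0.47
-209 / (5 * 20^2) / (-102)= 209 / 204000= 0.00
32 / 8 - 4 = 0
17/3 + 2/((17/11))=355/51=6.96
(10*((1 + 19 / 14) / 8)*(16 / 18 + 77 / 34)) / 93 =53075 / 531216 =0.10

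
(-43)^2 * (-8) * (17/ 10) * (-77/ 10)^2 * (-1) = 1490930.06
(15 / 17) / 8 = 15 / 136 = 0.11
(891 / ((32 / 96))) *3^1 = 8019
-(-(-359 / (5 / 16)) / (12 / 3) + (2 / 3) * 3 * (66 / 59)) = -85384 / 295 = -289.44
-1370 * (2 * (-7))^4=-52629920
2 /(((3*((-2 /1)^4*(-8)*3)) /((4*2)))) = -1 /72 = -0.01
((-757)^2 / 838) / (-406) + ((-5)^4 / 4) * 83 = 12967.07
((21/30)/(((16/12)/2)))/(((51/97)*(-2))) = -679/680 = -1.00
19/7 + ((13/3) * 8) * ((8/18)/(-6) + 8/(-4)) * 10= -406141/567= -716.30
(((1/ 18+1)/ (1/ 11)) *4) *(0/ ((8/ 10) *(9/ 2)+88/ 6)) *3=0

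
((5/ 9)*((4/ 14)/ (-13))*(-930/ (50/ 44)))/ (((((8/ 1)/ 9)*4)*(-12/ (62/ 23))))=-10571/ 16744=-0.63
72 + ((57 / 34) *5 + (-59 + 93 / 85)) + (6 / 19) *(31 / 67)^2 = 22.54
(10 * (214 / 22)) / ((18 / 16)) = 8560 / 99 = 86.46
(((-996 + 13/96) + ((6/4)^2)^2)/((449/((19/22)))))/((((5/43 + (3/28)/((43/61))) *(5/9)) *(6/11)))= -28630217/1221280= -23.44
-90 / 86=-1.05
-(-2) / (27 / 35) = 70 / 27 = 2.59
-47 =-47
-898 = -898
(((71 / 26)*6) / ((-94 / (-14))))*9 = 13419 / 611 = 21.96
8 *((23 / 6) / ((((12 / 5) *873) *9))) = 115 / 70713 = 0.00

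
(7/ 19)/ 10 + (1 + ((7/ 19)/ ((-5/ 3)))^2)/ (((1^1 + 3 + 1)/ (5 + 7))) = 230509/ 90250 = 2.55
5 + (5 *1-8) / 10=47 / 10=4.70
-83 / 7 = -11.86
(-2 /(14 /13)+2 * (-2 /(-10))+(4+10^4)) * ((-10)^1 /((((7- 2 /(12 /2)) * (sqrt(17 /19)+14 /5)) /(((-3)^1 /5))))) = 59865219 /16495- 3150801 * sqrt(323) /46186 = 2403.23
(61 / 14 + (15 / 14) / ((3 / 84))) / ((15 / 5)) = 481 / 42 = 11.45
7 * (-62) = -434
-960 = -960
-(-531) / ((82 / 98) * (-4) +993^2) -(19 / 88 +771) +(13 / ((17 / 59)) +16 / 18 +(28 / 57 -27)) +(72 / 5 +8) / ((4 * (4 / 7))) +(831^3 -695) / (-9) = -3940541452417908024377 / 61800332421960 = -63762463.70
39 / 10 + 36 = 399 / 10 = 39.90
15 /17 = 0.88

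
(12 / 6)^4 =16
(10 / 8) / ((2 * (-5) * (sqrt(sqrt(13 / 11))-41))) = 1 / (8 * (-11^(3 / 4) * 13^(1 / 4) / 11+41)) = 0.00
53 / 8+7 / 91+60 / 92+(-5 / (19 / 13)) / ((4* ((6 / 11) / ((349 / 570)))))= 99384125 / 15543216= 6.39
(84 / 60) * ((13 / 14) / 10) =13 / 100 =0.13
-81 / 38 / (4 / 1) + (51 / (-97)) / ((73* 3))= -576145 / 1076312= -0.54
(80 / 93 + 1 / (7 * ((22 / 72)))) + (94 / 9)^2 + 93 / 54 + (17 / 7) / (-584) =12661371391 / 112914648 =112.13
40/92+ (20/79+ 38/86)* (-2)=-74636/78131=-0.96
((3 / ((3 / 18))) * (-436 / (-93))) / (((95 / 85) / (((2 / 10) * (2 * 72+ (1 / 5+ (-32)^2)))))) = 259760952 / 14725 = 17640.81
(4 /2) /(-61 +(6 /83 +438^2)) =0.00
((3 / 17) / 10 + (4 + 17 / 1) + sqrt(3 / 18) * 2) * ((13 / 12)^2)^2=28561 * sqrt(6) / 62208 + 11338717 / 391680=30.07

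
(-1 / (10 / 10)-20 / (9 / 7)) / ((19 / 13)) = -11.33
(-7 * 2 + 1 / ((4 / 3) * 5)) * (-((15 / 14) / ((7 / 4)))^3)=373950 / 117649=3.18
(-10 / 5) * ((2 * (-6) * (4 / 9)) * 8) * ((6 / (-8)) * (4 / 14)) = -128 / 7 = -18.29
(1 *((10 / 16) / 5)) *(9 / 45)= 1 / 40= 0.02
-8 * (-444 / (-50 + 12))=-1776 / 19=-93.47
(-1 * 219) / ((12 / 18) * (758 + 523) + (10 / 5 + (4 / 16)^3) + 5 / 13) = -182208 / 712525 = -0.26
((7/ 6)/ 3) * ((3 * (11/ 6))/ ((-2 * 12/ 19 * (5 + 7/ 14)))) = -133/ 432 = -0.31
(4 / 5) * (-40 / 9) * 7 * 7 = -1568 / 9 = -174.22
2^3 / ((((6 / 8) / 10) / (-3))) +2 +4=-314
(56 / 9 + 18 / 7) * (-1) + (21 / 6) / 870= -8.79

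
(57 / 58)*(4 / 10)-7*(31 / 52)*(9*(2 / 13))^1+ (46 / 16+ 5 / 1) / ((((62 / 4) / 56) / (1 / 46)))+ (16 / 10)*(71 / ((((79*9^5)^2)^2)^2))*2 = -37349948083454836132394776443230933839114438665948215867008421 / 7835944300168812449826367523316416644180372542315702375804930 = -4.77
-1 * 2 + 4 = 2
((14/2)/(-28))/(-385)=1/1540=0.00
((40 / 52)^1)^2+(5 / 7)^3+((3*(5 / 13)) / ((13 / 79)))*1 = 461880 / 57967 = 7.97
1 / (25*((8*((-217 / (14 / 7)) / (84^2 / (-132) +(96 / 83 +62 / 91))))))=2144231 / 901450550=0.00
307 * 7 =2149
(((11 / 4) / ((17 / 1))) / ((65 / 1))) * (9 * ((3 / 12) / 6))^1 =0.00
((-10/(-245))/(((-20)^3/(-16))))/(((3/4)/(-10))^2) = 32/2205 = 0.01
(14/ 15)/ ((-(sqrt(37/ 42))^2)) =-196/ 185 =-1.06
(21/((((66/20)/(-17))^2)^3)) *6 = 337925966000000/143496441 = 2354943.19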